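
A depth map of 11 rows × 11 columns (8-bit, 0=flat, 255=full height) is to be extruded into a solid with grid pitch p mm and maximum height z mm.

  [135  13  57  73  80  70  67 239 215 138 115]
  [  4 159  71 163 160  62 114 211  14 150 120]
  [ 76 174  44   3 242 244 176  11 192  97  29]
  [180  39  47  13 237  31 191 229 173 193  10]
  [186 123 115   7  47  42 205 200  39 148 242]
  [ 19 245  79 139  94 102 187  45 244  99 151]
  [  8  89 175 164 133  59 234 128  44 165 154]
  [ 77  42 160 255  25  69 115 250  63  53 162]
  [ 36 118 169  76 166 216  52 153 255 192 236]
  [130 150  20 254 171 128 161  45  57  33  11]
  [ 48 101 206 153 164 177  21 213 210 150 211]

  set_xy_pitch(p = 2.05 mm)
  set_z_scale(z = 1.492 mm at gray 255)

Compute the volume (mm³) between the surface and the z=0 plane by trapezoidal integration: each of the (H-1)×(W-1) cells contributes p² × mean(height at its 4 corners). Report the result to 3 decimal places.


height_mm = gray/255 × 1.492; cell vol = 2.05² × mean(4 corners)
unit = 2.05² × 1.492 / (4×255) = 0.00614719 mm³ per gray-sum
row 0: Σ corner-gray over 10 cells = 4486  → 27.5763
row 1: Σ corner-gray over 10 cells = 4803  → 29.5249
row 2: Σ corner-gray over 10 cells = 4967  → 30.5331
row 3: Σ corner-gray over 10 cells = 4776  → 29.3590
row 4: Σ corner-gray over 10 cells = 4918  → 30.2319
row 5: Σ corner-gray over 10 cells = 5182  → 31.8547
row 6: Σ corner-gray over 10 cells = 4847  → 29.7954
row 7: Σ corner-gray over 10 cells = 5369  → 33.0042
row 8: Σ corner-gray over 10 cells = 5245  → 32.2420
row 9: Σ corner-gray over 10 cells = 5228  → 32.1375
Σ rows: total corner-gray = 49821  → 306.2590 mm³

306.259


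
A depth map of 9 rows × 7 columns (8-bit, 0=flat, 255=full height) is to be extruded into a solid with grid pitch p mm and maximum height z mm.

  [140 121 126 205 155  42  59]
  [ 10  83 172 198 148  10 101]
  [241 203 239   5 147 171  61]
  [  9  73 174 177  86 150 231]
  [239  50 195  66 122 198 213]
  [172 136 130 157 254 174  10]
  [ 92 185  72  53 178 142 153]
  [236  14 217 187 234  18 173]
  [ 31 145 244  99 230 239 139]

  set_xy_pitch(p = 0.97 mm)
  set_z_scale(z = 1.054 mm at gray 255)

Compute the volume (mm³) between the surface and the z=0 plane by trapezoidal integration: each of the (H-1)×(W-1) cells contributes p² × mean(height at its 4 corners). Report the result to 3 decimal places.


25.993

height_mm = gray/255 × 1.054; cell vol = 0.97² × mean(4 corners)
unit = 0.97² × 1.054 / (4×255) = 0.000972263 mm³ per gray-sum
row 0: Σ corner-gray over 6 cells = 2830  → 2.7515
row 1: Σ corner-gray over 6 cells = 3165  → 3.0772
row 2: Σ corner-gray over 6 cells = 3392  → 3.2979
row 3: Σ corner-gray over 6 cells = 3274  → 3.1832
row 4: Σ corner-gray over 6 cells = 3598  → 3.4982
row 5: Σ corner-gray over 6 cells = 3389  → 3.2950
row 6: Σ corner-gray over 6 cells = 3254  → 3.1637
row 7: Σ corner-gray over 6 cells = 3833  → 3.7267
Σ rows: total corner-gray = 26735  → 25.9935 mm³


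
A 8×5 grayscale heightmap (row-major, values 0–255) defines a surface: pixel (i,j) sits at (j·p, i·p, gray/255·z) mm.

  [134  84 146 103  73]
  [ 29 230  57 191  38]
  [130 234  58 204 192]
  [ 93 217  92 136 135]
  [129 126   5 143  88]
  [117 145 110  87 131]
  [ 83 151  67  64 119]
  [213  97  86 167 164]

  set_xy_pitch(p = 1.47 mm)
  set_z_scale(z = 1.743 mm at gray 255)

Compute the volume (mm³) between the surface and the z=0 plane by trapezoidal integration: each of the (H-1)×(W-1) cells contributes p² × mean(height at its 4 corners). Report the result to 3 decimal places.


height_mm = gray/255 × 1.743; cell vol = 1.47² × mean(4 corners)
unit = 1.47² × 1.743 / (4×255) = 0.0036926 mm³ per gray-sum
row 0: Σ corner-gray over 4 cells = 1896  → 7.0012
row 1: Σ corner-gray over 4 cells = 2337  → 8.6296
row 2: Σ corner-gray over 4 cells = 2432  → 8.9804
row 3: Σ corner-gray over 4 cells = 1883  → 6.9532
row 4: Σ corner-gray over 4 cells = 1697  → 6.2663
row 5: Σ corner-gray over 4 cells = 1698  → 6.2700
row 6: Σ corner-gray over 4 cells = 1843  → 6.8055
Σ rows: total corner-gray = 13786  → 50.9061 mm³

50.906


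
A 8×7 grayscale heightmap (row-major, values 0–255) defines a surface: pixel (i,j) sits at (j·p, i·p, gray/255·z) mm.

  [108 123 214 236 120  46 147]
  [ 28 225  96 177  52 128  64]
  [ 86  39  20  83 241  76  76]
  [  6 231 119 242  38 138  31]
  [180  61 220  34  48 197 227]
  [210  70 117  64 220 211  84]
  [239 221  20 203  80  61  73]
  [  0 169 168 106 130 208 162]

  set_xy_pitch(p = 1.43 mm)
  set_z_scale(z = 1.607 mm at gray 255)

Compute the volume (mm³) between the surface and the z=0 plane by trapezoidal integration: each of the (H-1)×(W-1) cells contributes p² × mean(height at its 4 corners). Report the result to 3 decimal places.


67.634

height_mm = gray/255 × 1.607; cell vol = 1.43² × mean(4 corners)
unit = 1.43² × 1.607 / (4×255) = 0.00322172 mm³ per gray-sum
row 0: Σ corner-gray over 6 cells = 3181  → 10.2483
row 1: Σ corner-gray over 6 cells = 2528  → 8.1445
row 2: Σ corner-gray over 6 cells = 2653  → 8.5472
row 3: Σ corner-gray over 6 cells = 3100  → 9.9873
row 4: Σ corner-gray over 6 cells = 3185  → 10.2612
row 5: Σ corner-gray over 6 cells = 3140  → 10.1162
row 6: Σ corner-gray over 6 cells = 3206  → 10.3288
Σ rows: total corner-gray = 20993  → 67.6336 mm³


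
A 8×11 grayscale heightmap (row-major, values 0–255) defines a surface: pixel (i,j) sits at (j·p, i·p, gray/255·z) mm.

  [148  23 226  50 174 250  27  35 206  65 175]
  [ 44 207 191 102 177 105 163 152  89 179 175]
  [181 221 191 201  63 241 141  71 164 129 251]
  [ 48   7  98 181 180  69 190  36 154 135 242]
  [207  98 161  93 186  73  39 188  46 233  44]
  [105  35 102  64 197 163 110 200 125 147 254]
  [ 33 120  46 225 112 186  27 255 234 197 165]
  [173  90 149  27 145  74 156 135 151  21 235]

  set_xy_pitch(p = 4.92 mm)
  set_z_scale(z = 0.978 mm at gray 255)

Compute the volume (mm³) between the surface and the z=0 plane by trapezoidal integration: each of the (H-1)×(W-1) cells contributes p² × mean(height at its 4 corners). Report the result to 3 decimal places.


887.375

height_mm = gray/255 × 0.978; cell vol = 4.92² × mean(4 corners)
unit = 4.92² × 0.978 / (4×255) = 0.0232097 mm³ per gray-sum
row 0: Σ corner-gray over 10 cells = 5384  → 124.9608
row 1: Σ corner-gray over 10 cells = 6225  → 144.4802
row 2: Σ corner-gray over 10 cells = 5666  → 131.5060
row 3: Σ corner-gray over 10 cells = 4875  → 113.1471
row 4: Σ corner-gray over 10 cells = 5130  → 119.0656
row 5: Σ corner-gray over 10 cells = 5647  → 131.0650
row 6: Σ corner-gray over 10 cells = 5306  → 123.1505
Σ rows: total corner-gray = 38233  → 887.3752 mm³


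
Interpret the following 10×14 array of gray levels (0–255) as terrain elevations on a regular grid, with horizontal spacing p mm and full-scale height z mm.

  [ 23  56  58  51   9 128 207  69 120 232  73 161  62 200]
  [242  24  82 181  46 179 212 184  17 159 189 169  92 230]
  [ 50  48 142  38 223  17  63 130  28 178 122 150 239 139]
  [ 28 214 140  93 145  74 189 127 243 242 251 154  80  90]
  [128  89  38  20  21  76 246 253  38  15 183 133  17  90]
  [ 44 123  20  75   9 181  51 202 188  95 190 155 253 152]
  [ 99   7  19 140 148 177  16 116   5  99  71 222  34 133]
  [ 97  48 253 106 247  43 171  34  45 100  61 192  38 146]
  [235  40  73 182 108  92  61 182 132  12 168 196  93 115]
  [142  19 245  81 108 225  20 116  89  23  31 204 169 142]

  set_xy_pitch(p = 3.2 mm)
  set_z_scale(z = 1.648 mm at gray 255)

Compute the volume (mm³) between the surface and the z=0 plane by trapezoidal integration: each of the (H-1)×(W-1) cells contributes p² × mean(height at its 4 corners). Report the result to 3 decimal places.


height_mm = gray/255 × 1.648; cell vol = 3.2² × mean(4 corners)
unit = 3.2² × 1.648 / (4×255) = 0.0165446 mm³ per gray-sum
row 0: Σ corner-gray over 13 cells = 6215  → 102.8249
row 1: Σ corner-gray over 13 cells = 6485  → 107.2919
row 2: Σ corner-gray over 13 cells = 6967  → 115.2664
row 3: Σ corner-gray over 13 cells = 6498  → 107.5070
row 4: Σ corner-gray over 13 cells = 5756  → 95.2309
row 5: Σ corner-gray over 13 cells = 5620  → 92.9808
row 6: Σ corner-gray over 13 cells = 5259  → 87.0082
row 7: Σ corner-gray over 13 cells = 5947  → 98.3909
row 8: Σ corner-gray over 13 cells = 5972  → 98.8045
Σ rows: total corner-gray = 54719  → 905.3055 mm³

905.305


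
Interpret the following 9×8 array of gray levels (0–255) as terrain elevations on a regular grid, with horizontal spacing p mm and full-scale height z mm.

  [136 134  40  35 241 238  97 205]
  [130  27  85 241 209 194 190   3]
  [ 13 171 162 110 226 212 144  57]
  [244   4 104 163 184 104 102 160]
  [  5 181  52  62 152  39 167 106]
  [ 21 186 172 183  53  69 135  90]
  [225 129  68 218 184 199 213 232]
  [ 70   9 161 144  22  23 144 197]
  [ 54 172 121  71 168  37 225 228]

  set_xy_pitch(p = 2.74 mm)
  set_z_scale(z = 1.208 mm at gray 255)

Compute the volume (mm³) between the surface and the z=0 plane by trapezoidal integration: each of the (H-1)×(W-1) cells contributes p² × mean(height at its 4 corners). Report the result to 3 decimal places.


260.294

height_mm = gray/255 × 1.208; cell vol = 2.74² × mean(4 corners)
unit = 2.74² × 1.208 / (4×255) = 0.00889135 mm³ per gray-sum
row 0: Σ corner-gray over 7 cells = 3936  → 34.9964
row 1: Σ corner-gray over 7 cells = 4145  → 36.8547
row 2: Σ corner-gray over 7 cells = 3846  → 34.1961
row 3: Σ corner-gray over 7 cells = 3143  → 27.9455
row 4: Σ corner-gray over 7 cells = 3124  → 27.7766
row 5: Σ corner-gray over 7 cells = 4186  → 37.2192
row 6: Σ corner-gray over 7 cells = 3752  → 33.3604
row 7: Σ corner-gray over 7 cells = 3143  → 27.9455
Σ rows: total corner-gray = 29275  → 260.2944 mm³


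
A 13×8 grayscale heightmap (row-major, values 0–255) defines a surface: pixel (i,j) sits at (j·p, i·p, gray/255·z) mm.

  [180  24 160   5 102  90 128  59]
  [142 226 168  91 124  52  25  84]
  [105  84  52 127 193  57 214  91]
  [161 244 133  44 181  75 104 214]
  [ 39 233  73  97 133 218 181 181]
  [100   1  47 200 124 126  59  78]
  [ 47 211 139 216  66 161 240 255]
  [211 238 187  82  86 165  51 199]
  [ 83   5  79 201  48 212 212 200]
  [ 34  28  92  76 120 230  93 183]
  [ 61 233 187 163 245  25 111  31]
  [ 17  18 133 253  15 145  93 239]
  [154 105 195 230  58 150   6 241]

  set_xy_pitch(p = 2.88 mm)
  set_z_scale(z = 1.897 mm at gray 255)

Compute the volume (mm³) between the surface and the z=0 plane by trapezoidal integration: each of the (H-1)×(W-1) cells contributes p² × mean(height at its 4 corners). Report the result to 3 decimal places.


660.694

height_mm = gray/255 × 1.897; cell vol = 2.88² × mean(4 corners)
unit = 2.88² × 1.897 / (4×255) = 0.015426 mm³ per gray-sum
row 0: Σ corner-gray over 7 cells = 2855  → 44.0411
row 1: Σ corner-gray over 7 cells = 3248  → 50.1035
row 2: Σ corner-gray over 7 cells = 3587  → 55.3329
row 3: Σ corner-gray over 7 cells = 4027  → 62.1203
row 4: Σ corner-gray over 7 cells = 3382  → 52.1706
row 5: Σ corner-gray over 7 cells = 3660  → 56.4590
row 6: Σ corner-gray over 7 cells = 4396  → 67.8125
row 7: Σ corner-gray over 7 cells = 3825  → 59.0043
row 8: Σ corner-gray over 7 cells = 3292  → 50.7823
row 9: Σ corner-gray over 7 cells = 3515  → 54.2222
row 10: Σ corner-gray over 7 cells = 3590  → 55.3792
row 11: Σ corner-gray over 7 cells = 3453  → 53.2658
Σ rows: total corner-gray = 42830  → 660.6938 mm³


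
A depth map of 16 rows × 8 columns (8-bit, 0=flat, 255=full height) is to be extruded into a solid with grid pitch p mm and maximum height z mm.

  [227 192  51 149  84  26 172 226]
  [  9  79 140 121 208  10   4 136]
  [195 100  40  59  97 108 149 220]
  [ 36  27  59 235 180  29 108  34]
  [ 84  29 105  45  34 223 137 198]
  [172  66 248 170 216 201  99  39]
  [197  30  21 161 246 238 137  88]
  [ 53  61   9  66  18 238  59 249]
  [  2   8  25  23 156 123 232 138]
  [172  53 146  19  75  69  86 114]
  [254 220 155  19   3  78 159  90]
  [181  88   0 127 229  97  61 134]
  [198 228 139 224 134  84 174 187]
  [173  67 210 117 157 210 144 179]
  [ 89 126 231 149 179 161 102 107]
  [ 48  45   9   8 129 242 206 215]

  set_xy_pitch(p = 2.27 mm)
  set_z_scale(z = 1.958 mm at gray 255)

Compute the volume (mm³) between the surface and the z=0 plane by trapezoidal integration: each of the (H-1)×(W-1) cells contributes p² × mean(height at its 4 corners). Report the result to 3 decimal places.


490.482

height_mm = gray/255 × 1.958; cell vol = 2.27² × mean(4 corners)
unit = 2.27² × 1.958 / (4×255) = 0.00989155 mm³ per gray-sum
row 0: Σ corner-gray over 7 cells = 3070  → 30.3671
row 1: Σ corner-gray over 7 cells = 2790  → 27.5974
row 2: Σ corner-gray over 7 cells = 2867  → 28.3591
row 3: Σ corner-gray over 7 cells = 2774  → 27.4392
row 4: Σ corner-gray over 7 cells = 3639  → 35.9953
row 5: Σ corner-gray over 7 cells = 4162  → 41.1686
row 6: Σ corner-gray over 7 cells = 3155  → 31.2078
row 7: Σ corner-gray over 7 cells = 2478  → 24.5113
row 8: Σ corner-gray over 7 cells = 2456  → 24.2936
row 9: Σ corner-gray over 7 cells = 2794  → 27.6370
row 10: Σ corner-gray over 7 cells = 3131  → 30.9704
row 11: Σ corner-gray over 7 cells = 3870  → 38.2803
row 12: Σ corner-gray over 7 cells = 4513  → 44.6406
row 13: Σ corner-gray over 7 cells = 4254  → 42.0786
row 14: Σ corner-gray over 7 cells = 3633  → 35.9360
Σ rows: total corner-gray = 49586  → 490.4823 mm³


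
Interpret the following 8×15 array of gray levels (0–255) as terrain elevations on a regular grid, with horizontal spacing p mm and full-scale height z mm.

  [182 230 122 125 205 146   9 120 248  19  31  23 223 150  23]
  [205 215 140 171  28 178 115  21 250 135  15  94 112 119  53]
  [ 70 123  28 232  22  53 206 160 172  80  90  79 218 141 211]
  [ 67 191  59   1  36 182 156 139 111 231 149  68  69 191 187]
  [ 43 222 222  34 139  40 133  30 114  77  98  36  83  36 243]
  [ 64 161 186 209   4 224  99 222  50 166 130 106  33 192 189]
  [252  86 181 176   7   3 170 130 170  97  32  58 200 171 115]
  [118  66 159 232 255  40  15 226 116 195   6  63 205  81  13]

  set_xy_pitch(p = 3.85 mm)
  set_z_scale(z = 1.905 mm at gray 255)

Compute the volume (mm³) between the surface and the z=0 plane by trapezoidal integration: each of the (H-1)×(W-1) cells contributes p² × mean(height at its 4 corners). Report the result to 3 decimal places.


1317.222

height_mm = gray/255 × 1.905; cell vol = 3.85² × mean(4 corners)
unit = 3.85² × 1.905 / (4×255) = 0.0276832 mm³ per gray-sum
row 0: Σ corner-gray over 14 cells = 6951  → 192.4259
row 1: Σ corner-gray over 14 cells = 6933  → 191.9276
row 2: Σ corner-gray over 14 cells = 6909  → 191.2632
row 3: Σ corner-gray over 14 cells = 6234  → 172.5771
row 4: Σ corner-gray over 14 cells = 6631  → 183.5673
row 5: Σ corner-gray over 14 cells = 7146  → 197.8241
row 6: Σ corner-gray over 14 cells = 6778  → 187.6367
Σ rows: total corner-gray = 47582  → 1317.2220 mm³


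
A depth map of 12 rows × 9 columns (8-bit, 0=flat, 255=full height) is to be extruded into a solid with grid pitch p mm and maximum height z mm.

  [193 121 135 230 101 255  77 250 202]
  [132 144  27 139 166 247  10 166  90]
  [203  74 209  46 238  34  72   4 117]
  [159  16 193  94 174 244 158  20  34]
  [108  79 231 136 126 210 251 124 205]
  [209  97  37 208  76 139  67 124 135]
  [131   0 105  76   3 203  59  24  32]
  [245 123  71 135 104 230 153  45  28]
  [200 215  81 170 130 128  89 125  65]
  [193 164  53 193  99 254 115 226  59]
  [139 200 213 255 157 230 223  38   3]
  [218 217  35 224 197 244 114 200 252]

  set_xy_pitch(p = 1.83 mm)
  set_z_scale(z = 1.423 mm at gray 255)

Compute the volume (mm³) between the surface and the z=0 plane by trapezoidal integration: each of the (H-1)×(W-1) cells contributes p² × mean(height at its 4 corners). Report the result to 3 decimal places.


height_mm = gray/255 × 1.423; cell vol = 1.83² × mean(4 corners)
unit = 1.83² × 1.423 / (4×255) = 0.00467204 mm³ per gray-sum
row 0: Σ corner-gray over 8 cells = 4753  → 22.2062
row 1: Σ corner-gray over 8 cells = 3694  → 17.2585
row 2: Σ corner-gray over 8 cells = 3665  → 17.1230
row 3: Σ corner-gray over 8 cells = 4618  → 21.5755
row 4: Σ corner-gray over 8 cells = 4467  → 20.8700
row 5: Σ corner-gray over 8 cells = 2943  → 13.7498
row 6: Σ corner-gray over 8 cells = 3098  → 14.4740
row 7: Σ corner-gray over 8 cells = 4136  → 19.3236
row 8: Σ corner-gray over 8 cells = 4601  → 21.4961
row 9: Σ corner-gray over 8 cells = 5234  → 24.4535
row 10: Σ corner-gray over 8 cells = 5706  → 26.6587
Σ rows: total corner-gray = 46915  → 219.1889 mm³

219.189


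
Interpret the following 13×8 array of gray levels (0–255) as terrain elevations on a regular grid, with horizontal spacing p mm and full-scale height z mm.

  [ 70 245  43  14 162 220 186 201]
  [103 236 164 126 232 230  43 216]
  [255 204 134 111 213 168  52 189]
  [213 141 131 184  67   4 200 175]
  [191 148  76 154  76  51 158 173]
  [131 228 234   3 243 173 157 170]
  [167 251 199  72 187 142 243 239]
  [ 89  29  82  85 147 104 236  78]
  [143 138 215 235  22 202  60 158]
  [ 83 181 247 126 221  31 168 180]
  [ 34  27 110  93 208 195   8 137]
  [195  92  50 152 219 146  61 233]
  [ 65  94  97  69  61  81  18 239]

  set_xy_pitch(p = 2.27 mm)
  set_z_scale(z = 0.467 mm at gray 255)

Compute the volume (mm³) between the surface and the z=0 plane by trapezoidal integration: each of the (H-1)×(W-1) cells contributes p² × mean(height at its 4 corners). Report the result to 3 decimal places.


112.202

height_mm = gray/255 × 0.467; cell vol = 2.27² × mean(4 corners)
unit = 2.27² × 0.467 / (4×255) = 0.00235922 mm³ per gray-sum
row 0: Σ corner-gray over 7 cells = 4392  → 10.3617
row 1: Σ corner-gray over 7 cells = 4589  → 10.8265
row 2: Σ corner-gray over 7 cells = 4050  → 9.5548
row 3: Σ corner-gray over 7 cells = 3532  → 8.3328
row 4: Σ corner-gray over 7 cells = 4067  → 9.5949
row 5: Σ corner-gray over 7 cells = 4971  → 11.7277
row 6: Σ corner-gray over 7 cells = 4127  → 9.7365
row 7: Σ corner-gray over 7 cells = 3578  → 8.4413
row 8: Σ corner-gray over 7 cells = 4256  → 10.0408
row 9: Σ corner-gray over 7 cells = 3664  → 8.6442
row 10: Σ corner-gray over 7 cells = 3321  → 7.8350
row 11: Σ corner-gray over 7 cells = 3012  → 7.1060
Σ rows: total corner-gray = 47559  → 112.2021 mm³


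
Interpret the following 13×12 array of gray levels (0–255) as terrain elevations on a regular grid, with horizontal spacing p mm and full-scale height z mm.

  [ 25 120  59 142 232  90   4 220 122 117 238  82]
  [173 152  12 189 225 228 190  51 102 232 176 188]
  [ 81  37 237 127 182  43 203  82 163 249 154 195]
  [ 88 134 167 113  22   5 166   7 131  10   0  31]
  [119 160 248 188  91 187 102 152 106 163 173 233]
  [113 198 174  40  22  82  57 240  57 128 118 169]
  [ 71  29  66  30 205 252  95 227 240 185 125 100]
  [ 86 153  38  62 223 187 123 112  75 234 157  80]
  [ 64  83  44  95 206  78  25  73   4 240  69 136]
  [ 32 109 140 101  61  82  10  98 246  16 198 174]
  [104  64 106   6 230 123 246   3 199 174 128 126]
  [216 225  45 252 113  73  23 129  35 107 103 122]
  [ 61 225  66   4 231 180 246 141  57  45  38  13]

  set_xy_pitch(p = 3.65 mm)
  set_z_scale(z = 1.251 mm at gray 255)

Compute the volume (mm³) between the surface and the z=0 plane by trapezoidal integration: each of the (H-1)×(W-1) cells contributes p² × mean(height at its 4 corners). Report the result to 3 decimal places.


1067.911

height_mm = gray/255 × 1.251; cell vol = 3.65² × mean(4 corners)
unit = 3.65² × 1.251 / (4×255) = 0.0163397 mm³ per gray-sum
row 0: Σ corner-gray over 11 cells = 6270  → 102.4496
row 1: Σ corner-gray over 11 cells = 6705  → 109.5574
row 2: Σ corner-gray over 11 cells = 4859  → 79.3944
row 3: Σ corner-gray over 11 cells = 5121  → 83.6754
row 4: Σ corner-gray over 11 cells = 6006  → 98.1360
row 5: Σ corner-gray over 11 cells = 5593  → 91.3877
row 6: Σ corner-gray over 11 cells = 5973  → 97.5968
row 7: Σ corner-gray over 11 cells = 4928  → 80.5218
row 8: Σ corner-gray over 11 cells = 4362  → 71.2736
row 9: Σ corner-gray over 11 cells = 5116  → 83.5937
row 10: Σ corner-gray over 11 cells = 5336  → 87.1884
row 11: Σ corner-gray over 11 cells = 5088  → 83.1362
Σ rows: total corner-gray = 65357  → 1067.9108 mm³


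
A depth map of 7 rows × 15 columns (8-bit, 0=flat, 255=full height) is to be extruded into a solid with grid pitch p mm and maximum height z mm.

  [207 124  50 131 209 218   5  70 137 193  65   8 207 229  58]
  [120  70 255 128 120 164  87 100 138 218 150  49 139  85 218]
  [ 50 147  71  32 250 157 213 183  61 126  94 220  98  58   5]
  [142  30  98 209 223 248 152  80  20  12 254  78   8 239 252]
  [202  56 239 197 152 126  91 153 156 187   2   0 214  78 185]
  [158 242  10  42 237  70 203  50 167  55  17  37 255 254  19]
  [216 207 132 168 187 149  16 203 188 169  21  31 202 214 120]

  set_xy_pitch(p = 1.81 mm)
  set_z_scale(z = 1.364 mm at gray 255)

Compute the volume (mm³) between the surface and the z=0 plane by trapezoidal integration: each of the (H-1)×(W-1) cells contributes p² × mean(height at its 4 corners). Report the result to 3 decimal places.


height_mm = gray/255 × 1.364; cell vol = 1.81² × mean(4 corners)
unit = 1.81² × 1.364 / (4×255) = 0.00438098 mm³ per gray-sum
row 0: Σ corner-gray over 14 cells = 7301  → 31.9855
row 1: Σ corner-gray over 14 cells = 7219  → 31.6263
row 2: Σ corner-gray over 14 cells = 7171  → 31.4160
row 3: Σ corner-gray over 14 cells = 7385  → 32.3535
row 4: Σ corner-gray over 14 cells = 7144  → 31.2977
row 5: Σ corner-gray over 14 cells = 7565  → 33.1421
Σ rows: total corner-gray = 43785  → 191.8212 mm³

191.821


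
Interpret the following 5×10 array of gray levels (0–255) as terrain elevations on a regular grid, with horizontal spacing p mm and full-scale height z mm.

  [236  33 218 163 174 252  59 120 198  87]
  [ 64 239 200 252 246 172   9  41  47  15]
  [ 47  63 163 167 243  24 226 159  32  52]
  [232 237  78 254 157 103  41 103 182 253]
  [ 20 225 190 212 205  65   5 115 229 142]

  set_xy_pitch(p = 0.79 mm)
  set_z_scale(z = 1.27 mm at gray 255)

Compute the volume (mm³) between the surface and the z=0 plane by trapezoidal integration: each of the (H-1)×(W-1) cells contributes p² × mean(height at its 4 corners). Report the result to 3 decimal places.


15.921

height_mm = gray/255 × 1.27; cell vol = 0.79² × mean(4 corners)
unit = 0.79² × 1.27 / (4×255) = 0.000777066 mm³ per gray-sum
row 0: Σ corner-gray over 9 cells = 5248  → 4.0780
row 1: Σ corner-gray over 9 cells = 4744  → 3.6864
row 2: Σ corner-gray over 9 cells = 5048  → 3.9226
row 3: Σ corner-gray over 9 cells = 5449  → 4.2342
Σ rows: total corner-gray = 20489  → 15.9213 mm³


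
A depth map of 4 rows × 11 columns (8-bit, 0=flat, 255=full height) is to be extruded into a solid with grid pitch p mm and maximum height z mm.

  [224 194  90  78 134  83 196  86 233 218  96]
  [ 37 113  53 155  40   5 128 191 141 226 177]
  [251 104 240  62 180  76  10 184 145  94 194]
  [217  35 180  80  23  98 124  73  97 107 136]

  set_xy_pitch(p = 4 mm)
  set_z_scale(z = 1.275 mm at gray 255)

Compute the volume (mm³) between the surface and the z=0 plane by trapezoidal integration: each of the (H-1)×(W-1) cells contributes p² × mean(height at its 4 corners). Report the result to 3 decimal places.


296.740

height_mm = gray/255 × 1.275; cell vol = 4² × mean(4 corners)
unit = 4² × 1.275 / (4×255) = 0.02 mm³ per gray-sum
row 0: Σ corner-gray over 10 cells = 5262  → 105.2400
row 1: Σ corner-gray over 10 cells = 4953  → 99.0600
row 2: Σ corner-gray over 10 cells = 4622  → 92.4400
Σ rows: total corner-gray = 14837  → 296.7400 mm³


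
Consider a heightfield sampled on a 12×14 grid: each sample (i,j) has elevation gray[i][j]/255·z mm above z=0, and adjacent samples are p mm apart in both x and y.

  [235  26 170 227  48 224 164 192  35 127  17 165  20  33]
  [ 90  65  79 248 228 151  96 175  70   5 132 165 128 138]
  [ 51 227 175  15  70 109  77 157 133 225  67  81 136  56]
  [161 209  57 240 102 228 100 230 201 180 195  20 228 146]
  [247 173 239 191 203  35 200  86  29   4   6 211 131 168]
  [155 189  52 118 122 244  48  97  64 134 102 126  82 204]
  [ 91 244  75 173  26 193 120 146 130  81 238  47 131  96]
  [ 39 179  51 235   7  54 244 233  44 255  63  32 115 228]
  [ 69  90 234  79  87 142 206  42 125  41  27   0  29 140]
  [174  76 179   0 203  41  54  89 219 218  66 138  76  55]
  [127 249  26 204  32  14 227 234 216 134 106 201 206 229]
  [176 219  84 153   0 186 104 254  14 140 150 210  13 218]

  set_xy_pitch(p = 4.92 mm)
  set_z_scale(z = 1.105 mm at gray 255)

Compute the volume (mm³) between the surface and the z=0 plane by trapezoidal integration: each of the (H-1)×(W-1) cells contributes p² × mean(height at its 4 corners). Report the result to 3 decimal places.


1917.942

height_mm = gray/255 × 1.105; cell vol = 4.92² × mean(4 corners)
unit = 4.92² × 1.105 / (4×255) = 0.0262236 mm³ per gray-sum
row 0: Σ corner-gray over 13 cells = 6410  → 168.0933
row 1: Σ corner-gray over 13 cells = 6363  → 166.8608
row 2: Σ corner-gray over 13 cells = 7338  → 192.4288
row 3: Σ corner-gray over 13 cells = 7718  → 202.3937
row 4: Σ corner-gray over 13 cells = 6546  → 171.6597
row 5: Σ corner-gray over 13 cells = 6510  → 170.7156
row 6: Σ corner-gray over 13 cells = 6686  → 175.3310
row 7: Σ corner-gray over 13 cells = 5704  → 149.5794
row 8: Σ corner-gray over 13 cells = 5360  → 140.5585
row 9: Σ corner-gray over 13 cells = 7001  → 183.5914
row 10: Σ corner-gray over 13 cells = 7502  → 196.7294
Σ rows: total corner-gray = 73138  → 1917.9417 mm³


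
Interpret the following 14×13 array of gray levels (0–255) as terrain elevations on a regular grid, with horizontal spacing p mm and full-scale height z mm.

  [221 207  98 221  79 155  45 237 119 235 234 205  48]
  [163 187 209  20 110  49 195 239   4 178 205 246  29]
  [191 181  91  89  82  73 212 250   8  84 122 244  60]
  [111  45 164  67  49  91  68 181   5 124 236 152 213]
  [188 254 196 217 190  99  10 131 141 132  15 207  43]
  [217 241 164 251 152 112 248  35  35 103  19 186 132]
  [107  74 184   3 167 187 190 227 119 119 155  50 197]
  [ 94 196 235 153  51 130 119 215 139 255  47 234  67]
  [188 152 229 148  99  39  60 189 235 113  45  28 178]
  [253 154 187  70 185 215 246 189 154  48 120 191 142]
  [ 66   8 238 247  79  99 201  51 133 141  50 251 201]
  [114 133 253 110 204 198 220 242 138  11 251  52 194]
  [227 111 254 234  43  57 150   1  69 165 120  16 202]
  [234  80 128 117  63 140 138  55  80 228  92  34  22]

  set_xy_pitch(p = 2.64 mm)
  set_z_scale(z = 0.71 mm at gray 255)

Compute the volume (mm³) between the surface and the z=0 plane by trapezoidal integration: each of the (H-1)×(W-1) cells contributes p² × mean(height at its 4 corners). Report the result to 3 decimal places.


420.863

height_mm = gray/255 × 0.71; cell vol = 2.64² × mean(4 corners)
unit = 2.64² × 0.71 / (4×255) = 0.00485139 mm³ per gray-sum
row 0: Σ corner-gray over 12 cells = 7415  → 35.9730
row 1: Σ corner-gray over 12 cells = 6599  → 32.0143
row 2: Σ corner-gray over 12 cells = 5811  → 28.1914
row 3: Σ corner-gray over 12 cells = 6103  → 29.6080
row 4: Σ corner-gray over 12 cells = 6856  → 33.2611
row 5: Σ corner-gray over 12 cells = 6695  → 32.4800
row 6: Σ corner-gray over 12 cells = 6963  → 33.7802
row 7: Σ corner-gray over 12 cells = 6749  → 32.7420
row 8: Σ corner-gray over 12 cells = 6953  → 33.7317
row 9: Σ corner-gray over 12 cells = 7176  → 34.8136
row 10: Σ corner-gray over 12 cells = 7195  → 34.9057
row 11: Σ corner-gray over 12 cells = 6801  → 32.9943
row 12: Σ corner-gray over 12 cells = 5435  → 26.3673
Σ rows: total corner-gray = 86751  → 420.8628 mm³


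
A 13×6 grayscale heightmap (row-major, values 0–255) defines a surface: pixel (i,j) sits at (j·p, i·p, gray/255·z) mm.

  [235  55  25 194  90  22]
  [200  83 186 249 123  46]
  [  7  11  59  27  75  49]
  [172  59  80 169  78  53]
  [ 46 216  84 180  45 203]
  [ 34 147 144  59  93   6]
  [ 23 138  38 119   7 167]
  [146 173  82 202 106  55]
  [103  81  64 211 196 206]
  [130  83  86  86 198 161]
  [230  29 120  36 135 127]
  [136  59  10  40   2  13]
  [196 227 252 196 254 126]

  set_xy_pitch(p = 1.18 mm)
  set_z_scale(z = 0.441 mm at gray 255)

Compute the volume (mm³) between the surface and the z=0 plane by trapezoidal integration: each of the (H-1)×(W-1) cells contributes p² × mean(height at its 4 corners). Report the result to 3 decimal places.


15.449

height_mm = gray/255 × 0.441; cell vol = 1.18² × mean(4 corners)
unit = 1.18² × 0.441 / (4×255) = 0.000602008 mm³ per gray-sum
row 0: Σ corner-gray over 5 cells = 2513  → 1.5128
row 1: Σ corner-gray over 5 cells = 1928  → 1.1607
row 2: Σ corner-gray over 5 cells = 1397  → 0.8410
row 3: Σ corner-gray over 5 cells = 2296  → 1.3822
row 4: Σ corner-gray over 5 cells = 2225  → 1.3395
row 5: Σ corner-gray over 5 cells = 1720  → 1.0355
row 6: Σ corner-gray over 5 cells = 2121  → 1.2769
row 7: Σ corner-gray over 5 cells = 2740  → 1.6495
row 8: Σ corner-gray over 5 cells = 2610  → 1.5712
row 9: Σ corner-gray over 5 cells = 2194  → 1.3208
row 10: Σ corner-gray over 5 cells = 1368  → 0.8235
row 11: Σ corner-gray over 5 cells = 2551  → 1.5357
Σ rows: total corner-gray = 25663  → 15.4493 mm³


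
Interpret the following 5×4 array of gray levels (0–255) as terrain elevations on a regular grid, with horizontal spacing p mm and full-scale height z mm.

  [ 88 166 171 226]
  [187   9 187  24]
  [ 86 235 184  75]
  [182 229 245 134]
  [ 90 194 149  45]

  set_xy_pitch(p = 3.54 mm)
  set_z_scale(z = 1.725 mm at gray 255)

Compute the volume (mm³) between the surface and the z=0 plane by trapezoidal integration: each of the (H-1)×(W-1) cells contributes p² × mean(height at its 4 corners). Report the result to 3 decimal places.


height_mm = gray/255 × 1.725; cell vol = 3.54² × mean(4 corners)
unit = 3.54² × 1.725 / (4×255) = 0.0211931 mm³ per gray-sum
row 0: Σ corner-gray over 3 cells = 1591  → 33.7183
row 1: Σ corner-gray over 3 cells = 1602  → 33.9514
row 2: Σ corner-gray over 3 cells = 2263  → 47.9601
row 3: Σ corner-gray over 3 cells = 2085  → 44.1877
Σ rows: total corner-gray = 7541  → 159.8175 mm³

159.818


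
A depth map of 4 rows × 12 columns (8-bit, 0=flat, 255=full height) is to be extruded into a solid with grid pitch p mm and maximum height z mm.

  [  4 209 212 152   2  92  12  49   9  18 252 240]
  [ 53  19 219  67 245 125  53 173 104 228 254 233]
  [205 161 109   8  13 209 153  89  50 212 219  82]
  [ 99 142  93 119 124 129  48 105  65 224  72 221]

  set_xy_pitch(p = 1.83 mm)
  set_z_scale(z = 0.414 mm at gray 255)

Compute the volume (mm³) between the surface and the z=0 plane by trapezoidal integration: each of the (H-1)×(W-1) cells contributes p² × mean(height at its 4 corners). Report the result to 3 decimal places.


22.844

height_mm = gray/255 × 0.414; cell vol = 1.83² × mean(4 corners)
unit = 1.83² × 0.414 / (4×255) = 0.00135926 mm³ per gray-sum
row 0: Σ corner-gray over 11 cells = 5518  → 7.5004
row 1: Σ corner-gray over 11 cells = 5993  → 8.1460
row 2: Σ corner-gray over 11 cells = 5295  → 7.1973
Σ rows: total corner-gray = 16806  → 22.8437 mm³


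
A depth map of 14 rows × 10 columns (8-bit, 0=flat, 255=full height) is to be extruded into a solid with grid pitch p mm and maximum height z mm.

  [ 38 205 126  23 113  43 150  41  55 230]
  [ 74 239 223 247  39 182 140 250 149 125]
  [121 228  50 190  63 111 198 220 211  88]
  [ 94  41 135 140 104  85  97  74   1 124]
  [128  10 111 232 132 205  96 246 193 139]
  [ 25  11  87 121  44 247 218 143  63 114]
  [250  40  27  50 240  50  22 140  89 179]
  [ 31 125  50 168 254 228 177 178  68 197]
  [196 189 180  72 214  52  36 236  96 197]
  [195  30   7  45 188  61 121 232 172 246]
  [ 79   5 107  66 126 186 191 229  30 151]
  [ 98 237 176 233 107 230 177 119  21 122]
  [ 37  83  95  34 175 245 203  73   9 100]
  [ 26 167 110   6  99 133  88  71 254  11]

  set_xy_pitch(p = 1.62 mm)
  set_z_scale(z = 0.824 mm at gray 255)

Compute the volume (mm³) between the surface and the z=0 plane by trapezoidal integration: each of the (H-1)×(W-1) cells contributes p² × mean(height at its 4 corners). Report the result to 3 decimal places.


height_mm = gray/255 × 0.824; cell vol = 1.62² × mean(4 corners)
unit = 1.62² × 0.824 / (4×255) = 0.0021201 mm³ per gray-sum
row 0: Σ corner-gray over 9 cells = 4917  → 10.4245
row 1: Σ corner-gray over 9 cells = 5888  → 12.4832
row 2: Σ corner-gray over 9 cells = 4323  → 9.1652
row 3: Σ corner-gray over 9 cells = 4289  → 9.0931
row 4: Σ corner-gray over 9 cells = 4724  → 10.0154
row 5: Σ corner-gray over 9 cells = 3752  → 7.9546
row 6: Σ corner-gray over 9 cells = 4469  → 9.4747
row 7: Σ corner-gray over 9 cells = 5267  → 11.1666
row 8: Σ corner-gray over 9 cells = 4696  → 9.9560
row 9: Σ corner-gray over 9 cells = 4263  → 9.0380
row 10: Σ corner-gray over 9 cells = 4930  → 10.4521
row 11: Σ corner-gray over 9 cells = 4791  → 10.1574
row 12: Σ corner-gray over 9 cells = 3864  → 8.1921
Σ rows: total corner-gray = 60173  → 127.5730 mm³

127.573


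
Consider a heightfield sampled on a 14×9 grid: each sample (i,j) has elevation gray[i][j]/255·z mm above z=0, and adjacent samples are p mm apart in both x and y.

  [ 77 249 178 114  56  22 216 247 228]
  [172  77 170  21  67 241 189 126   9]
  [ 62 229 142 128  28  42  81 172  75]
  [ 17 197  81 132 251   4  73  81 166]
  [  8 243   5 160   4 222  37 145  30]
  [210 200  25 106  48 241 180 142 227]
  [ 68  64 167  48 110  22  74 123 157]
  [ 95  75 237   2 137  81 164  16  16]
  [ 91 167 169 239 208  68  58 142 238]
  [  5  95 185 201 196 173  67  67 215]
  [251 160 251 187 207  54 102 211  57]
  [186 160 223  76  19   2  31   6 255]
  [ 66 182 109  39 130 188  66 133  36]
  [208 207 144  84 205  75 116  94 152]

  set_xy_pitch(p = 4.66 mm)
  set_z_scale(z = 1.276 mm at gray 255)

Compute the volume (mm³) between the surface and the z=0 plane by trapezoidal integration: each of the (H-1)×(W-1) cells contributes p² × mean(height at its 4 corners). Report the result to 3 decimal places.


1380.756

height_mm = gray/255 × 1.276; cell vol = 4.66² × mean(4 corners)
unit = 4.66² × 1.276 / (4×255) = 0.0271658 mm³ per gray-sum
row 0: Σ corner-gray over 8 cells = 4432  → 120.3988
row 1: Σ corner-gray over 8 cells = 3744  → 101.7087
row 2: Σ corner-gray over 8 cells = 3602  → 97.8512
row 3: Σ corner-gray over 8 cells = 3491  → 94.8358
row 4: Σ corner-gray over 8 cells = 3991  → 108.4187
row 5: Σ corner-gray over 8 cells = 3762  → 102.1977
row 6: Σ corner-gray over 8 cells = 2976  → 80.8454
row 7: Σ corner-gray over 8 cells = 3966  → 107.7395
row 8: Σ corner-gray over 8 cells = 4619  → 125.4788
row 9: Σ corner-gray over 8 cells = 4840  → 131.4824
row 10: Σ corner-gray over 8 cells = 4127  → 112.1132
row 11: Σ corner-gray over 8 cells = 3271  → 88.8593
row 12: Σ corner-gray over 8 cells = 4006  → 108.8262
Σ rows: total corner-gray = 50827  → 1380.7556 mm³


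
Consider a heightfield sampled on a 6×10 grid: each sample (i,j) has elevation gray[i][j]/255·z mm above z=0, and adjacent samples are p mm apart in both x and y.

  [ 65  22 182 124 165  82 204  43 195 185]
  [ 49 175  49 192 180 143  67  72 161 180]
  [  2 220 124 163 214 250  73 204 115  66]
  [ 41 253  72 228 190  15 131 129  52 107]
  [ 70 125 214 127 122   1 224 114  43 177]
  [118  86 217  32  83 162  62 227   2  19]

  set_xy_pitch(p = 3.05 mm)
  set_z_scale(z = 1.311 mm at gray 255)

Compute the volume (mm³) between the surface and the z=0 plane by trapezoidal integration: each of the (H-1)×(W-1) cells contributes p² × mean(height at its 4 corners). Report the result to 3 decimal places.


height_mm = gray/255 × 1.311; cell vol = 3.05² × mean(4 corners)
unit = 3.05² × 1.311 / (4×255) = 0.0119564 mm³ per gray-sum
row 0: Σ corner-gray over 9 cells = 4591  → 54.8921
row 1: Σ corner-gray over 9 cells = 5101  → 60.9898
row 2: Σ corner-gray over 9 cells = 5082  → 60.7627
row 3: Σ corner-gray over 9 cells = 4475  → 53.5051
row 4: Σ corner-gray over 9 cells = 4066  → 48.6149
Σ rows: total corner-gray = 23315  → 278.7646 mm³

278.765


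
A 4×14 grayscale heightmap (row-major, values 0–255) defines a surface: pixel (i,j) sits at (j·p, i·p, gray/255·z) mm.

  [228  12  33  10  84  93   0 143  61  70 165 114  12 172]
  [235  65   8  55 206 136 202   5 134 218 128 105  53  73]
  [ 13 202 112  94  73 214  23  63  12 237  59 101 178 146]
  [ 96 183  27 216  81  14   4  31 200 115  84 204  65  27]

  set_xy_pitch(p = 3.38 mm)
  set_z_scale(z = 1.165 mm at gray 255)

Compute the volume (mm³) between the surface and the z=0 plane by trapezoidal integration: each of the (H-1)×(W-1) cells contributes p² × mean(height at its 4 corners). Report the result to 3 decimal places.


height_mm = gray/255 × 1.165; cell vol = 3.38² × mean(4 corners)
unit = 3.38² × 1.165 / (4×255) = 0.0130485 mm³ per gray-sum
row 0: Σ corner-gray over 13 cells = 4932  → 64.3550
row 1: Σ corner-gray over 13 cells = 5833  → 76.1116
row 2: Σ corner-gray over 13 cells = 5466  → 71.3229
Σ rows: total corner-gray = 16231  → 211.7895 mm³

211.790


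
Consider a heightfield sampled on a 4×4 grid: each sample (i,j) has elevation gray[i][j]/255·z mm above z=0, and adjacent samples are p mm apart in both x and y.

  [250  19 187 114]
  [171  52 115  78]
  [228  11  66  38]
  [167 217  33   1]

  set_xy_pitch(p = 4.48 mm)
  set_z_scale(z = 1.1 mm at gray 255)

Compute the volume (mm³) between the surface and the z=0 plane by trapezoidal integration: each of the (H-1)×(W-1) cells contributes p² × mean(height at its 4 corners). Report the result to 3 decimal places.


height_mm = gray/255 × 1.1; cell vol = 4.48² × mean(4 corners)
unit = 4.48² × 1.1 / (4×255) = 0.0216445 mm³ per gray-sum
row 0: Σ corner-gray over 3 cells = 1359  → 29.4149
row 1: Σ corner-gray over 3 cells = 1003  → 21.7095
row 2: Σ corner-gray over 3 cells = 1088  → 23.5493
Σ rows: total corner-gray = 3450  → 74.6737 mm³

74.674


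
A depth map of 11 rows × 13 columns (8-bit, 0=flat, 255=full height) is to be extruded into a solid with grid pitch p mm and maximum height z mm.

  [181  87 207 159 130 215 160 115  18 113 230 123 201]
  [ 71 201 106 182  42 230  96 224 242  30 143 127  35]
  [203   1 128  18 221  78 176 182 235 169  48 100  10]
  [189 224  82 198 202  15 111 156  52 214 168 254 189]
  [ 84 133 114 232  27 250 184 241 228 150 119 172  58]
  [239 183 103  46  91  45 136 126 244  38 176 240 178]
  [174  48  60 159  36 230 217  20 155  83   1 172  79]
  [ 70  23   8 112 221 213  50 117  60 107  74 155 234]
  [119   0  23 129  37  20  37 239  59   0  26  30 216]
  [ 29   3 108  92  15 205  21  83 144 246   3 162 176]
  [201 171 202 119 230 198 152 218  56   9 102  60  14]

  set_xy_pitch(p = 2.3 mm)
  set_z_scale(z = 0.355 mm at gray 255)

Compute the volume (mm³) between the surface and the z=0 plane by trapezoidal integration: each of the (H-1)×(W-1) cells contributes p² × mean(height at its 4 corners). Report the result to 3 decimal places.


108.986

height_mm = gray/255 × 0.355; cell vol = 2.3² × mean(4 corners)
unit = 2.3² × 0.355 / (4×255) = 0.00184113 mm³ per gray-sum
row 0: Σ corner-gray over 12 cells = 6848  → 12.6080
row 1: Σ corner-gray over 12 cells = 6277  → 11.5568
row 2: Σ corner-gray over 12 cells = 6655  → 12.2527
row 3: Σ corner-gray over 12 cells = 7572  → 13.9410
row 4: Σ corner-gray over 12 cells = 7115  → 13.0996
row 5: Σ corner-gray over 12 cells = 5888  → 10.8406
row 6: Σ corner-gray over 12 cells = 5199  → 9.5720
row 7: Σ corner-gray over 12 cells = 4119  → 7.5836
row 8: Σ corner-gray over 12 cells = 3904  → 7.1878
row 9: Σ corner-gray over 12 cells = 5618  → 10.3435
Σ rows: total corner-gray = 59195  → 108.9855 mm³
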